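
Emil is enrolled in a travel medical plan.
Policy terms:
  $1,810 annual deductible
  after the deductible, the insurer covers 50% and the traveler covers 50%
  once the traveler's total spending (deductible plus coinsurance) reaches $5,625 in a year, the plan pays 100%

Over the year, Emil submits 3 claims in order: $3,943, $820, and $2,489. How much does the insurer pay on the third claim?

#1 ($3,943): $1,810 to deductible, leaving $2,133; coinsurance $2,133 × 50% = $1,066.50. Cost to traveler: $2,876.50. OOP to date $2,876.50. Insurer: $3,943 − $2,876.50 = $1,066.50.
#2 ($820): 50% coinsurance on $820 = $410. Traveler pays $410; OOP now $3,286.50. Insurer: $820 − $410 = $410.
#3 ($2,489): deductible already satisfied, so traveler's share is 50% × $2,489 = $1,244.50. Traveler pays $1,244.50; OOP now $4,531. Plan pays $2,489 − $1,244.50 = $1,244.50.

$1,244.50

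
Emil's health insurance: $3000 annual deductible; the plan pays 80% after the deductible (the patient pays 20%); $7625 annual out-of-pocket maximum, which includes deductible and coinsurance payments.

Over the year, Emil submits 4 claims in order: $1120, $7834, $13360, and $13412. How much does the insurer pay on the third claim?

$10688

#1 ($1120): all of it applies to the deductible. Patient pays $1120; OOP now $1120. Plan pays $1120 − $1120 = $0.
#2 ($7834): deductible takes $1880, $5954 remains; patient's 20% is $1190.80. Cost to patient: $3070.80. OOP to date $4190.80. Insurer: $7834 − $3070.80 = $4763.20.
#3 ($13360): 20% coinsurance on $13360 = $2672. Patient owes $2672 (running OOP $6862.80). Plan pays $13360 − $2672 = $10688.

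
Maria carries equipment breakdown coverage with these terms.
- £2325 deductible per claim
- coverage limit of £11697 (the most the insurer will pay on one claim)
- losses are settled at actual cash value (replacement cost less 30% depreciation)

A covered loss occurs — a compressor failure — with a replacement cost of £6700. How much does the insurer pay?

At 30% depreciation, ACV = £6700 − £2010 = £4690.
After the deductible, £4690 − £2325 = £2365 remains.
That's under the £11697 cap, so the insurer reimburses the full £2365.

£2365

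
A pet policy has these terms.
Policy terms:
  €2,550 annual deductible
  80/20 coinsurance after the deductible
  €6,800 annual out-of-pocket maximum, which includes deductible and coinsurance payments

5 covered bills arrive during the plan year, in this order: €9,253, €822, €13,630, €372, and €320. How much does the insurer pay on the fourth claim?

€353

#1 (€9,253): €2,550 finishes the deductible; €6,703 goes to coinsurance; owner's 20% is €1,340.60. Owner pays €3,890.60; OOP now €3,890.60. Insurer: €9,253 − €3,890.60 = €5,362.40.
#2 (€822): deductible met; 20% of €822 = €164.40. Owner owes €164.40 (running OOP €4,055). Plan pays €822 − €164.40 = €657.60.
#3 (€13,630): deductible met; 20% of €13,630 = €2,726. Owner pays €2,726; OOP now €6,781. Plan pays €13,630 − €2,726 = €10,904.
#4 (€372): deductible already satisfied, so owner's share is 20% × €372 = €74.40. Adding that to €6,781 gives €6,855.40, past the €6,800 cap; owner pays only €6,800 − €6,781 = €19. Plan pays €372 − €19 = €353.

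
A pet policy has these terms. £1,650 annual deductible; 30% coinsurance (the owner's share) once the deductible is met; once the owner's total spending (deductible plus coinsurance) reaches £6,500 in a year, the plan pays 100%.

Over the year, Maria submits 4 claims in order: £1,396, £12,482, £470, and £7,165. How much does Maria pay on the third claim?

£141

Claim 1 (£1,396): fully absorbed by the deductible. Cost to owner: £1,396. OOP to date £1,396.
Claim 2 (£12,482): £254 to deductible, leaving £12,228; 30% of £12,228 = £3,668.40. Cost to owner: £3,922.40. OOP to date £5,318.40.
Claim 3 (£470): deductible met; 30% of £470 = £141. Owner owes £141 (running OOP £5,459.40).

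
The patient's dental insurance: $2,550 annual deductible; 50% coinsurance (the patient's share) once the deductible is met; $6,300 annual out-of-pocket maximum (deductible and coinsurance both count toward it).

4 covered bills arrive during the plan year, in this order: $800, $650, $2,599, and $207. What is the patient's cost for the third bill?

$1,849.50

Bill 1, $800: fully absorbed by the deductible. Patient owes $800 (running OOP $800).
Bill 2, $650: all of it applies to the deductible. Patient owes $650 (running OOP $1,450).
Bill 3, $2,599: deductible takes $1,100, $1,499 remains; patient's 50% is $749.50. Cost to patient: $1,849.50. OOP to date $3,299.50.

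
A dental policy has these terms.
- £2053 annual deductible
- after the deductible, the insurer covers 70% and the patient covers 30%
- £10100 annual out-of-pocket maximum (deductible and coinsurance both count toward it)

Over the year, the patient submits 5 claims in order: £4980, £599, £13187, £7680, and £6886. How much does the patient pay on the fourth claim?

Bill 1, £4980: £2053 to deductible, leaving £2927; coinsurance £2927 × 30% = £878.10. Patient pays £2931.10; OOP now £2931.10.
Bill 2, £599: deductible met; 30% of £599 = £179.70. Patient owes £179.70 (running OOP £3110.80).
Bill 3, £13187: deductible already satisfied, so patient's share is 30% × £13187 = £3956.10. Patient pays £3956.10; OOP now £7066.90.
Bill 4, £7680: deductible already satisfied, so patient's share is 30% × £7680 = £2304. Cost to patient: £2304. OOP to date £9370.90.

£2304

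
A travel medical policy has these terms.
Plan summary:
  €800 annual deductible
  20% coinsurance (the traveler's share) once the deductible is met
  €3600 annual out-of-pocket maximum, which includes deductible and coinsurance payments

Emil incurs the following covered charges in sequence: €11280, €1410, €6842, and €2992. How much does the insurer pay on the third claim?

€6420

Bill 1, €11280: €800 to deductible, leaving €10480; traveler's 20% is €2096. Traveler owes €2896 (running OOP €2896). Plan pays €11280 − €2896 = €8384.
Bill 2, €1410: deductible met; 20% of €1410 = €282. Traveler pays €282; OOP now €3178. Insurer: €1410 − €282 = €1128.
Bill 3, €6842: deductible met; 20% of €6842 = €1368.40. Adding that to €3178 gives €4546.40, past the €3600 cap; traveler pays only €3600 − €3178 = €422. Insurer: €6842 − €422 = €6420.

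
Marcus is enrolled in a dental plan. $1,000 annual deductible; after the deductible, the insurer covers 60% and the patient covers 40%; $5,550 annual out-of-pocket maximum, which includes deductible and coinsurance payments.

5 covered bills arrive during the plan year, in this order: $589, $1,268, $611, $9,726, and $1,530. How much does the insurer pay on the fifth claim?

Bill 1, $589: fully absorbed by the deductible. Patient pays $589; OOP now $589. Insurer: $589 − $589 = $0.
Bill 2, $1,268: deductible takes $411, $857 remains; coinsurance $857 × 40% = $342.80. Cost to patient: $753.80. OOP to date $1,342.80. Insurer: $1,268 − $753.80 = $514.20.
Bill 3, $611: deductible met; 40% of $611 = $244.40. Cost to patient: $244.40. OOP to date $1,587.20. Insurer: $611 − $244.40 = $366.60.
Bill 4, $9,726: deductible already satisfied, so patient's share is 40% × $9,726 = $3,890.40. Patient owes $3,890.40 (running OOP $5,477.60). Insurer: $9,726 − $3,890.40 = $5,835.60.
Bill 5, $1,530: deductible met; 40% of $1,530 = $612. Adding that to $5,477.60 gives $6,089.60, past the $5,550 cap; patient pays only $5,550 − $5,477.60 = $72.40. Plan pays $1,530 − $72.40 = $1,457.60.

$1,457.60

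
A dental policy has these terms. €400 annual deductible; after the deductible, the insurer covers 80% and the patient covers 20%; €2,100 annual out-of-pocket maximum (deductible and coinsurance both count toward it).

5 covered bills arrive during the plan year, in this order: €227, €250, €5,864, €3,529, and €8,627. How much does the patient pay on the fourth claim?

Claim 1 (€227): all of it applies to the deductible. Patient owes €227 (running OOP €227).
Claim 2 (€250): €173 finishes the deductible; €77 goes to coinsurance; patient's 20% is €15.40. Patient owes €188.40 (running OOP €415.40).
Claim 3 (€5,864): deductible met; 20% of €5,864 = €1,172.80. Cost to patient: €1,172.80. OOP to date €1,588.20.
Claim 4 (€3,529): deductible already satisfied, so patient's share is 20% × €3,529 = €705.80. That would push OOP to €2,294, over the €2,100 cap, so patient pays €2,100 − €1,588.20 = €511.80.

€511.80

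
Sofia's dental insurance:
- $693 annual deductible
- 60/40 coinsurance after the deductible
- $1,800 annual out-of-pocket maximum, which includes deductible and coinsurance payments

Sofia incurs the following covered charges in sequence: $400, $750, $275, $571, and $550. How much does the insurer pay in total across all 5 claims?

$1,111.80

Claim 1 ($400): fully absorbed by the deductible. Patient owes $400 (running OOP $400). Plan pays $400 − $400 = $0.
Claim 2 ($750): $293 finishes the deductible; $457 goes to coinsurance; 40% of $457 = $182.80. Patient pays $475.80; OOP now $875.80. Insurer: $750 − $475.80 = $274.20.
Claim 3 ($275): 40% coinsurance on $275 = $110. Patient owes $110 (running OOP $985.80). Plan pays $275 − $110 = $165.
Claim 4 ($571): deductible already satisfied, so patient's share is 40% × $571 = $228.40. Cost to patient: $228.40. OOP to date $1,214.20. Plan pays $571 − $228.40 = $342.60.
Claim 5 ($550): deductible met; 40% of $550 = $220. Cost to patient: $220. OOP to date $1,434.20. Plan pays $550 − $220 = $330.
Insurer total = bills − patient's total = $2,546 − $1,434.20 = $1,111.80.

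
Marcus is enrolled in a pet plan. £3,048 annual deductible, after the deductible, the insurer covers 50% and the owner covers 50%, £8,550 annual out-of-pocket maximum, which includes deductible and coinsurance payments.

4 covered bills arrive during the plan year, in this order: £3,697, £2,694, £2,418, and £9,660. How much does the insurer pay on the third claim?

Bill 1, £3,697: £3,048 to deductible, leaving £649; coinsurance £649 × 50% = £324.50. Owner owes £3,372.50 (running OOP £3,372.50). Plan pays £3,697 − £3,372.50 = £324.50.
Bill 2, £2,694: 50% coinsurance on £2,694 = £1,347. Owner owes £1,347 (running OOP £4,719.50). Insurer: £2,694 − £1,347 = £1,347.
Bill 3, £2,418: deductible met; 50% of £2,418 = £1,209. Owner owes £1,209 (running OOP £5,928.50). Insurer: £2,418 − £1,209 = £1,209.

£1,209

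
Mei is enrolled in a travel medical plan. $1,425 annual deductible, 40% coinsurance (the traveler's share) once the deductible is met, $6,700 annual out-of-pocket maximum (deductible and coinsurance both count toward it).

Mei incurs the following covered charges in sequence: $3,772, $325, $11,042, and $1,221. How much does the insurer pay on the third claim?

$6,835.80

Bill 1, $3,772: deductible takes $1,425, $2,347 remains; traveler's 40% is $938.80. Traveler pays $2,363.80; OOP now $2,363.80. Insurer: $3,772 − $2,363.80 = $1,408.20.
Bill 2, $325: deductible already satisfied, so traveler's share is 40% × $325 = $130. Cost to traveler: $130. OOP to date $2,493.80. Plan pays $325 − $130 = $195.
Bill 3, $11,042: 40% coinsurance on $11,042 = $4,416.80. OOP would hit $6,910.60 > $6,700, so the cap limits the traveler to $6,700 − $2,493.80 = $4,206.20. Insurer: $11,042 − $4,206.20 = $6,835.80.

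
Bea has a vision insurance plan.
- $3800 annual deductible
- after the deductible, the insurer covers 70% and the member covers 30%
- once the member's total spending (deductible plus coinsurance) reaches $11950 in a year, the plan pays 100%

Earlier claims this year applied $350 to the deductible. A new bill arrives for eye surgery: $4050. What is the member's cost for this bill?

Remaining deductible: $3800 − $350 = $3450.
The remaining $600 (= $4050 − $3450) moves to coinsurance.
Member's 30% share of $600 is $180.
That puts the member's cost at $3450 + $180 = $3630 before any cap.
Year-to-date out-of-pocket becomes $350 + $3630 = $3980, still under the $11950 maximum, so no cap applies.

$3630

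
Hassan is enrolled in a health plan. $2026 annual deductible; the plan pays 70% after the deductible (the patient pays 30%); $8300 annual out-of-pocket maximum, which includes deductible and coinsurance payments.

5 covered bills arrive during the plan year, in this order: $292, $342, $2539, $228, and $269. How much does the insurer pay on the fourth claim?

$159.60

Claim 1 — $292: entire amount goes to the deductible. Patient pays $292; OOP now $292. Plan pays $292 − $292 = $0.
Claim 2 — $342: fully absorbed by the deductible. Cost to patient: $342. OOP to date $634. Plan pays $342 − $342 = $0.
Claim 3 — $2539: $1392 finishes the deductible; $1147 goes to coinsurance; 30% of $1147 = $344.10. Patient owes $1736.10 (running OOP $2370.10). Insurer: $2539 − $1736.10 = $802.90.
Claim 4 — $228: deductible already satisfied, so patient's share is 30% × $228 = $68.40. Cost to patient: $68.40. OOP to date $2438.50. Insurer: $228 − $68.40 = $159.60.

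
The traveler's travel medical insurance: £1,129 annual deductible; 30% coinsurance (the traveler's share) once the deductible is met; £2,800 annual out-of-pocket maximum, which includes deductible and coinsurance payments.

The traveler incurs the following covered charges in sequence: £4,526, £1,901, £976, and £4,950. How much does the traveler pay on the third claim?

Claim 1 (£4,526): £1,129 to deductible, leaving £3,397; coinsurance £3,397 × 30% = £1,019.10. Traveler pays £2,148.10; OOP now £2,148.10.
Claim 2 (£1,901): deductible met; 30% of £1,901 = £570.30. Cost to traveler: £570.30. OOP to date £2,718.40.
Claim 3 (£976): 30% coinsurance on £976 = £292.80. That would push OOP to £3,011.20, over the £2,800 cap, so traveler pays £2,800 − £2,718.40 = £81.60.

£81.60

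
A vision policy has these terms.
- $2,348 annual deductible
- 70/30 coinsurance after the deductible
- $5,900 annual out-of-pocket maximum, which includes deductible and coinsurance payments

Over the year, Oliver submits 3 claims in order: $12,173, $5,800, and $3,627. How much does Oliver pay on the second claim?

Claim 1 ($12,173): deductible takes $2,348, $9,825 remains; 30% of $9,825 = $2,947.50. Member pays $5,295.50; OOP now $5,295.50.
Claim 2 ($5,800): 30% coinsurance on $5,800 = $1,740. Adding that to $5,295.50 gives $7,035.50, past the $5,900 cap; member pays only $5,900 − $5,295.50 = $604.50.

$604.50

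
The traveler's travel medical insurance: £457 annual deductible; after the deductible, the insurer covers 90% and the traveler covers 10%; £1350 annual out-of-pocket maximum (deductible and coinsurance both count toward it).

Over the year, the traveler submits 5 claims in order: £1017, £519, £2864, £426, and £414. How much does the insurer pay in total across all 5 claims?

£4304.70

#1 (£1017): £457 finishes the deductible; £560 goes to coinsurance; traveler's 10% is £56. Traveler pays £513; OOP now £513. Insurer: £1017 − £513 = £504.
#2 (£519): deductible already satisfied, so traveler's share is 10% × £519 = £51.90. Traveler owes £51.90 (running OOP £564.90). Plan pays £519 − £51.90 = £467.10.
#3 (£2864): deductible met; 10% of £2864 = £286.40. Traveler pays £286.40; OOP now £851.30. Insurer: £2864 − £286.40 = £2577.60.
#4 (£426): deductible met; 10% of £426 = £42.60. Traveler pays £42.60; OOP now £893.90. Insurer: £426 − £42.60 = £383.40.
#5 (£414): 10% coinsurance on £414 = £41.40. Cost to traveler: £41.40. OOP to date £935.30. Insurer: £414 − £41.40 = £372.60.
Insurer total: £504 + £467.10 + £2577.60 + £383.40 + £372.60 = £4304.70.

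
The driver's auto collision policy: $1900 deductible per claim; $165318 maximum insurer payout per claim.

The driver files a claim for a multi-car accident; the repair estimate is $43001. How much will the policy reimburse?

Less the $1900 deductible: $43001 − $1900 = $41101.
$41101 is within the $165318 limit, so the insurer pays $41101.

$41101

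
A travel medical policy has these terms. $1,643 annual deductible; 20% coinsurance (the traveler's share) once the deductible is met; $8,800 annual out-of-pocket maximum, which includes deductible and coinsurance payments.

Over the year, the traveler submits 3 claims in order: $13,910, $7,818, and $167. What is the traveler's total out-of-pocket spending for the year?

Claim 1 — $13,910: $1,643 to deductible, leaving $12,267; traveler's 20% is $2,453.40. Cost to traveler: $4,096.40. OOP to date $4,096.40.
Claim 2 — $7,818: deductible already satisfied, so traveler's share is 20% × $7,818 = $1,563.60. Traveler owes $1,563.60 (running OOP $5,660).
Claim 3 — $167: deductible met; 20% of $167 = $33.40. Cost to traveler: $33.40. OOP to date $5,693.40.
Summing the traveler's payments: $4,096.40 + $1,563.60 + $33.40 = $5,693.40.

$5,693.40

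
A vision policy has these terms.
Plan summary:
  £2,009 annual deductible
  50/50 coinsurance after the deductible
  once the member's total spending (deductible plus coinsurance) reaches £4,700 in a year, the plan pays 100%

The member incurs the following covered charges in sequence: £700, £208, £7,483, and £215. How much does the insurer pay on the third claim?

Bill 1, £700: entire amount goes to the deductible. Member owes £700 (running OOP £700). Insurer: £700 − £700 = £0.
Bill 2, £208: all of it applies to the deductible. Member owes £208 (running OOP £908). Plan pays £208 − £208 = £0.
Bill 3, £7,483: £1,101 finishes the deductible; £6,382 goes to coinsurance; 50% of £6,382 = £3,191. Together that's £1,101 + £3,191 = £4,292. That would push OOP to £5,200, over the £4,700 cap, so member pays £4,700 − £908 = £3,792. Plan pays £7,483 − £3,792 = £3,691.

£3,691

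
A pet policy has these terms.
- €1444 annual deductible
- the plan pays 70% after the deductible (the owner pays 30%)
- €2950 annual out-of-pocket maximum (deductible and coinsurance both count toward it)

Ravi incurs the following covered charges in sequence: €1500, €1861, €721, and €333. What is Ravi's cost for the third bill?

#1 (€1500): €1444 finishes the deductible; €56 goes to coinsurance; owner's 30% is €16.80. Owner pays €1460.80; OOP now €1460.80.
#2 (€1861): 30% coinsurance on €1861 = €558.30. Owner owes €558.30 (running OOP €2019.10).
#3 (€721): deductible already satisfied, so owner's share is 30% × €721 = €216.30. Cost to owner: €216.30. OOP to date €2235.40.

€216.30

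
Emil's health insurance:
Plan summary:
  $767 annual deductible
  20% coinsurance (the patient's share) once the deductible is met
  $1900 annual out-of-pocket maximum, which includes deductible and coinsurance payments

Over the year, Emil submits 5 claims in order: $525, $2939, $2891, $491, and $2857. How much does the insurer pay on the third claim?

#1 ($525): all of it applies to the deductible. Patient owes $525 (running OOP $525). Insurer: $525 − $525 = $0.
#2 ($2939): $242 to deductible, leaving $2697; patient's 20% is $539.40. Cost to patient: $781.40. OOP to date $1306.40. Plan pays $2939 − $781.40 = $2157.60.
#3 ($2891): deductible already satisfied, so patient's share is 20% × $2891 = $578.20. Patient owes $578.20 (running OOP $1884.60). Insurer: $2891 − $578.20 = $2312.80.

$2312.80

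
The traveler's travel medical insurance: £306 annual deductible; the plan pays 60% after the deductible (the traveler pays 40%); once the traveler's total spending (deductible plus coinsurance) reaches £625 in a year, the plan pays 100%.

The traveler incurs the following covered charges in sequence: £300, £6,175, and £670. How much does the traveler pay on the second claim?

£325

Claim 1 — £300: all of it applies to the deductible. Traveler pays £300; OOP now £300.
Claim 2 — £6,175: £6 finishes the deductible; £6,169 goes to coinsurance; 40% of £6,169 = £2,467.60. Claim cost before the cap: £6 + £2,467.60 = £2,473.60. OOP would hit £2,773.60 > £625, so the cap limits the traveler to £625 − £300 = £325.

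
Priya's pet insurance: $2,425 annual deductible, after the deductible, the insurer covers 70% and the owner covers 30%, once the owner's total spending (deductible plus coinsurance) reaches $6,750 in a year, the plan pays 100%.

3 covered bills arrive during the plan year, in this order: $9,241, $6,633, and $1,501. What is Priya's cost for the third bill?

Claim 1 — $9,241: $2,425 finishes the deductible; $6,816 goes to coinsurance; coinsurance $6,816 × 30% = $2,044.80. Owner owes $4,469.80 (running OOP $4,469.80).
Claim 2 — $6,633: 30% coinsurance on $6,633 = $1,989.90. Owner pays $1,989.90; OOP now $6,459.70.
Claim 3 — $1,501: deductible met; 30% of $1,501 = $450.30. Adding that to $6,459.70 gives $6,910, past the $6,750 cap; owner pays only $6,750 − $6,459.70 = $290.30.

$290.30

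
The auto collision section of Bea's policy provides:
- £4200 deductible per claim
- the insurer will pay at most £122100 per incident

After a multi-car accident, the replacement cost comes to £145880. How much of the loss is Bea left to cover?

£23780

Subtract the deductible: £145880 − £4200 = £141680.
Since £141680 > £122100, the payout is capped at £122100.
Driver's share is the uncovered remainder: £145880 − £122100 = £23780.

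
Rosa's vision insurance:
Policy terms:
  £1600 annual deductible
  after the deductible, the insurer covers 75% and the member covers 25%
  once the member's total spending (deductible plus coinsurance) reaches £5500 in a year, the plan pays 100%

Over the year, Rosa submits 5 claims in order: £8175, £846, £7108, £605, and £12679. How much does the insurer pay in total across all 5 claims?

Claim 1 (£8175): £1600 to deductible, leaving £6575; 25% of £6575 = £1643.75. Member owes £3243.75 (running OOP £3243.75). Insurer: £8175 − £3243.75 = £4931.25.
Claim 2 (£846): deductible met; 25% of £846 = £211.50. Member owes £211.50 (running OOP £3455.25). Plan pays £846 − £211.50 = £634.50.
Claim 3 (£7108): 25% coinsurance on £7108 = £1777. Member pays £1777; OOP now £5232.25. Insurer: £7108 − £1777 = £5331.
Claim 4 (£605): 25% coinsurance on £605 = £151.25. Member owes £151.25 (running OOP £5383.50). Plan pays £605 − £151.25 = £453.75.
Claim 5 (£12679): deductible already satisfied, so member's share is 25% × £12679 = £3169.75. That would push OOP to £8553.25, over the £5500 cap, so member pays £5500 − £5383.50 = £116.50. Insurer: £12679 − £116.50 = £12562.50.
Insurer total: £4931.25 + £634.50 + £5331 + £453.75 + £12562.50 = £23913.

£23913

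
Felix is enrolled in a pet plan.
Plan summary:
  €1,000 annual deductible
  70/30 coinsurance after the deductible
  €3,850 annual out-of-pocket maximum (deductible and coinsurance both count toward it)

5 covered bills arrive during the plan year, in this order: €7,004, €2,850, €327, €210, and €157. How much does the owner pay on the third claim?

Claim 1 (€7,004): deductible takes €1,000, €6,004 remains; 30% of €6,004 = €1,801.20. Owner pays €2,801.20; OOP now €2,801.20.
Claim 2 (€2,850): deductible already satisfied, so owner's share is 30% × €2,850 = €855. Owner owes €855 (running OOP €3,656.20).
Claim 3 (€327): deductible met; 30% of €327 = €98.10. Cost to owner: €98.10. OOP to date €3,754.30.

€98.10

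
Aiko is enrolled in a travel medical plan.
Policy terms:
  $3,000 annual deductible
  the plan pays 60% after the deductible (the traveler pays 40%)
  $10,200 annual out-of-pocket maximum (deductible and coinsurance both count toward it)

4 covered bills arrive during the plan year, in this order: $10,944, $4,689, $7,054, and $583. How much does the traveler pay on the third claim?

#1 ($10,944): $3,000 finishes the deductible; $7,944 goes to coinsurance; traveler's 40% is $3,177.60. Traveler pays $6,177.60; OOP now $6,177.60.
#2 ($4,689): 40% coinsurance on $4,689 = $1,875.60. Traveler pays $1,875.60; OOP now $8,053.20.
#3 ($7,054): 40% coinsurance on $7,054 = $2,821.60. That would push OOP to $10,874.80, over the $10,200 cap, so traveler pays $10,200 − $8,053.20 = $2,146.80.

$2,146.80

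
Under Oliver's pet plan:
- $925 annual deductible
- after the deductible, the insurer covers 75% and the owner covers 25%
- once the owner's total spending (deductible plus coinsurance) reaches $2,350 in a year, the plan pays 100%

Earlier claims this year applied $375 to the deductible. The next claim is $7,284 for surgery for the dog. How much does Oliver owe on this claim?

$1,975

Remaining deductible: $925 − $375 = $550.
The remaining $6,734 (= $7,284 − $550) moves to coinsurance.
Coinsurance: $6,734 × 25% = $1,683.50.
Owner responsibility before any cap: $550 + $1,683.50 = $2,233.50.
That would bring total out-of-pocket to $2,608.50, past the $2,350 cap. The owner is capped at $2,350 − $375 = $1,975 on this claim.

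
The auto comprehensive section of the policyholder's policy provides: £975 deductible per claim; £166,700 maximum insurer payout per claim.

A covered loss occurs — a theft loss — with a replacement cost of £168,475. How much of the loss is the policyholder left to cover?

£1,775

Less the £975 deductible: £168,475 − £975 = £167,500.
The £166,700 per-incident cap binds; insurer pays £166,700.
Out of pocket: £168,475 − £166,700 = £1,775.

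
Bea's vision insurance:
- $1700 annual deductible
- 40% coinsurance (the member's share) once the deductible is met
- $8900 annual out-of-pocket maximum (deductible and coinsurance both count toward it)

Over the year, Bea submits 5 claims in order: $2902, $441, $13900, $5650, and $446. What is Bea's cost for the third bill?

$5560

Claim 1 ($2902): $1700 to deductible, leaving $1202; 40% of $1202 = $480.80. Cost to member: $2180.80. OOP to date $2180.80.
Claim 2 ($441): 40% coinsurance on $441 = $176.40. Member owes $176.40 (running OOP $2357.20).
Claim 3 ($13900): deductible already satisfied, so member's share is 40% × $13900 = $5560. Cost to member: $5560. OOP to date $7917.20.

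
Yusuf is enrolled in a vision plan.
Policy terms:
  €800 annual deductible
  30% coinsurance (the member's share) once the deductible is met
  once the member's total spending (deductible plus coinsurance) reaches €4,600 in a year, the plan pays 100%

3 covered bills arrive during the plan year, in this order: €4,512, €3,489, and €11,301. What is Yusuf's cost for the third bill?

Claim 1 — €4,512: €800 finishes the deductible; €3,712 goes to coinsurance; 30% of €3,712 = €1,113.60. Member owes €1,913.60 (running OOP €1,913.60).
Claim 2 — €3,489: deductible met; 30% of €3,489 = €1,046.70. Cost to member: €1,046.70. OOP to date €2,960.30.
Claim 3 — €11,301: deductible met; 30% of €11,301 = €3,390.30. Adding that to €2,960.30 gives €6,350.60, past the €4,600 cap; member pays only €4,600 − €2,960.30 = €1,639.70.

€1,639.70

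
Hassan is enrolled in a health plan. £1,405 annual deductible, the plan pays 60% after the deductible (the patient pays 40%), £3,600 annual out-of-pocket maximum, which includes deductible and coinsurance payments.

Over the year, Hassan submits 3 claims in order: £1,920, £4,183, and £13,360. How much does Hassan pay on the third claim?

£315.80

Bill 1, £1,920: £1,405 to deductible, leaving £515; 40% of £515 = £206. Patient owes £1,611 (running OOP £1,611).
Bill 2, £4,183: 40% coinsurance on £4,183 = £1,673.20. Patient owes £1,673.20 (running OOP £3,284.20).
Bill 3, £13,360: 40% coinsurance on £13,360 = £5,344. That would push OOP to £8,628.20, over the £3,600 cap, so patient pays £3,600 − £3,284.20 = £315.80.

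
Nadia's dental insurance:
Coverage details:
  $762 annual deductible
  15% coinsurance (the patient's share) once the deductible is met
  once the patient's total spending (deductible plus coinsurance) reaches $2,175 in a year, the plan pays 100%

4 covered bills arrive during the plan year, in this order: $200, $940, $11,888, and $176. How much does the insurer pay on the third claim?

$10,531.70

Bill 1, $200: entire amount goes to the deductible. Cost to patient: $200. OOP to date $200. Plan pays $200 − $200 = $0.
Bill 2, $940: $562 to deductible, leaving $378; 15% of $378 = $56.70. Patient owes $618.70 (running OOP $818.70). Insurer: $940 − $618.70 = $321.30.
Bill 3, $11,888: deductible met; 15% of $11,888 = $1,783.20. That would push OOP to $2,601.90, over the $2,175 cap, so patient pays $2,175 − $818.70 = $1,356.30. Plan pays $11,888 − $1,356.30 = $10,531.70.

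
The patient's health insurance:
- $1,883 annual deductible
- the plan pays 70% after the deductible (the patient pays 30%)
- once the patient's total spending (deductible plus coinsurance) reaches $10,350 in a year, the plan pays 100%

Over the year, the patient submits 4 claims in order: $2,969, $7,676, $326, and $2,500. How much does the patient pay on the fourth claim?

$750

#1 ($2,969): $1,883 to deductible, leaving $1,086; coinsurance $1,086 × 30% = $325.80. Patient pays $2,208.80; OOP now $2,208.80.
#2 ($7,676): 30% coinsurance on $7,676 = $2,302.80. Patient owes $2,302.80 (running OOP $4,511.60).
#3 ($326): 30% coinsurance on $326 = $97.80. Cost to patient: $97.80. OOP to date $4,609.40.
#4 ($2,500): 30% coinsurance on $2,500 = $750. Patient pays $750; OOP now $5,359.40.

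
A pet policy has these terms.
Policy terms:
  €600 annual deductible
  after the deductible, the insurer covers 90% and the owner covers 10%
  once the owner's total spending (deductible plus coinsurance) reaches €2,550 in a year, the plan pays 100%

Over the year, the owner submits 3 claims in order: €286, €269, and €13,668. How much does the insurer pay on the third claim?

Bill 1, €286: entire amount goes to the deductible. Owner pays €286; OOP now €286. Plan pays €286 − €286 = €0.
Bill 2, €269: all of it applies to the deductible. Owner pays €269; OOP now €555. Insurer: €269 − €269 = €0.
Bill 3, €13,668: deductible takes €45, €13,623 remains; owner's 10% is €1,362.30. Cost to owner: €1,407.30. OOP to date €1,962.30. Plan pays €13,668 − €1,407.30 = €12,260.70.

€12,260.70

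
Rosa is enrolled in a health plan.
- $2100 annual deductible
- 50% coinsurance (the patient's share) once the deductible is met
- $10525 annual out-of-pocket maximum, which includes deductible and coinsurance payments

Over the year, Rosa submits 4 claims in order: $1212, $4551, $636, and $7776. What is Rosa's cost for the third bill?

#1 ($1212): fully absorbed by the deductible. Patient owes $1212 (running OOP $1212).
#2 ($4551): $888 finishes the deductible; $3663 goes to coinsurance; patient's 50% is $1831.50. Patient pays $2719.50; OOP now $3931.50.
#3 ($636): deductible met; 50% of $636 = $318. Cost to patient: $318. OOP to date $4249.50.

$318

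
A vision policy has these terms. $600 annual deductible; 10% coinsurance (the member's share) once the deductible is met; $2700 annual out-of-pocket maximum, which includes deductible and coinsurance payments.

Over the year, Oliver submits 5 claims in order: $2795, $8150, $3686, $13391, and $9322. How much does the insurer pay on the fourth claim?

$12694.10

Bill 1, $2795: deductible takes $600, $2195 remains; 10% of $2195 = $219.50. Cost to member: $819.50. OOP to date $819.50. Plan pays $2795 − $819.50 = $1975.50.
Bill 2, $8150: 10% coinsurance on $8150 = $815. Member pays $815; OOP now $1634.50. Insurer: $8150 − $815 = $7335.
Bill 3, $3686: 10% coinsurance on $3686 = $368.60. Member pays $368.60; OOP now $2003.10. Insurer: $3686 − $368.60 = $3317.40.
Bill 4, $13391: 10% coinsurance on $13391 = $1339.10. Adding that to $2003.10 gives $3342.20, past the $2700 cap; member pays only $2700 − $2003.10 = $696.90. Plan pays $13391 − $696.90 = $12694.10.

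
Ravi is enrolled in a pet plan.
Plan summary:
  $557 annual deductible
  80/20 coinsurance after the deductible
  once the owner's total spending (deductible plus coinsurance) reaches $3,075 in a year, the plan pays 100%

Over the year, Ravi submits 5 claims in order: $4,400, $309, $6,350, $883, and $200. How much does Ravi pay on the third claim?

$1,270

Bill 1, $4,400: deductible takes $557, $3,843 remains; coinsurance $3,843 × 20% = $768.60. Cost to owner: $1,325.60. OOP to date $1,325.60.
Bill 2, $309: 20% coinsurance on $309 = $61.80. Owner pays $61.80; OOP now $1,387.40.
Bill 3, $6,350: deductible already satisfied, so owner's share is 20% × $6,350 = $1,270. Owner owes $1,270 (running OOP $2,657.40).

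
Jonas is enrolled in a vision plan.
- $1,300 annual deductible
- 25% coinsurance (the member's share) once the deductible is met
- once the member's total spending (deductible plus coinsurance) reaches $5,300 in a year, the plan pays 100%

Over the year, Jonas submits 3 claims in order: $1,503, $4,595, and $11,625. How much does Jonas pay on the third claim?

Bill 1, $1,503: $1,300 finishes the deductible; $203 goes to coinsurance; 25% of $203 = $50.75. Cost to member: $1,350.75. OOP to date $1,350.75.
Bill 2, $4,595: 25% coinsurance on $4,595 = $1,148.75. Cost to member: $1,148.75. OOP to date $2,499.50.
Bill 3, $11,625: 25% coinsurance on $11,625 = $2,906.25. OOP would hit $5,405.75 > $5,300, so the cap limits the member to $5,300 − $2,499.50 = $2,800.50.

$2,800.50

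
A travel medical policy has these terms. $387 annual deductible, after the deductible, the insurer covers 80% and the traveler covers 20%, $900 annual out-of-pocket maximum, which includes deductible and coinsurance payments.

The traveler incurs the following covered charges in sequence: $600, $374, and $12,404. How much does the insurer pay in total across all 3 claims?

$12,478

Bill 1, $600: $387 finishes the deductible; $213 goes to coinsurance; traveler's 20% is $42.60. Cost to traveler: $429.60. OOP to date $429.60. Insurer: $600 − $429.60 = $170.40.
Bill 2, $374: 20% coinsurance on $374 = $74.80. Cost to traveler: $74.80. OOP to date $504.40. Insurer: $374 − $74.80 = $299.20.
Bill 3, $12,404: 20% coinsurance on $12,404 = $2,480.80. Adding that to $504.40 gives $2,985.20, past the $900 cap; traveler pays only $900 − $504.40 = $395.60. Plan pays $12,404 − $395.60 = $12,008.40.
Insurer total: $170.40 + $299.20 + $12,008.40 = $12,478.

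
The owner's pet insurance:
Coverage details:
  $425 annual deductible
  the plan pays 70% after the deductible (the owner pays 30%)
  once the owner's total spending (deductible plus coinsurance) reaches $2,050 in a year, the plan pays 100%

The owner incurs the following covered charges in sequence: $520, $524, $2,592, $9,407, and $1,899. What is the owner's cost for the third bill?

Claim 1 ($520): deductible takes $425, $95 remains; coinsurance $95 × 30% = $28.50. Owner pays $453.50; OOP now $453.50.
Claim 2 ($524): deductible met; 30% of $524 = $157.20. Cost to owner: $157.20. OOP to date $610.70.
Claim 3 ($2,592): deductible already satisfied, so owner's share is 30% × $2,592 = $777.60. Owner pays $777.60; OOP now $1,388.30.

$777.60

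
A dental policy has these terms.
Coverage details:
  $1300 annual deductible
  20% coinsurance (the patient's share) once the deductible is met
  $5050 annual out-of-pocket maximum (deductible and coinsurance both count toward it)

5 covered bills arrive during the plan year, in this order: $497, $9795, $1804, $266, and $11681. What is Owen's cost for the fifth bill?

$1537.60

Claim 1 ($497): fully absorbed by the deductible. Cost to patient: $497. OOP to date $497.
Claim 2 ($9795): $803 to deductible, leaving $8992; coinsurance $8992 × 20% = $1798.40. Patient owes $2601.40 (running OOP $3098.40).
Claim 3 ($1804): deductible already satisfied, so patient's share is 20% × $1804 = $360.80. Patient owes $360.80 (running OOP $3459.20).
Claim 4 ($266): deductible met; 20% of $266 = $53.20. Patient owes $53.20 (running OOP $3512.40).
Claim 5 ($11681): deductible met; 20% of $11681 = $2336.20. OOP would hit $5848.60 > $5050, so the cap limits the patient to $5050 − $3512.40 = $1537.60.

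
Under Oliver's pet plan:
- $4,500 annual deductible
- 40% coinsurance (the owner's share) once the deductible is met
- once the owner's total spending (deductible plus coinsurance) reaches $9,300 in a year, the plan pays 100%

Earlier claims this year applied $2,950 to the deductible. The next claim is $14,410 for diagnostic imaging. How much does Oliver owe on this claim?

$6,350

$2,950 of the $4,500 deductible is already met, leaving $1,550.
That leaves $14,410 − $1,550 = $12,860 for coinsurance.
Coinsurance: $12,860 × 40% = $5,144.
That puts the owner's cost at $1,550 + $5,144 = $6,694 before any cap.
That would bring total out-of-pocket to $9,644, past the $9,300 cap. The owner is capped at $9,300 − $2,950 = $6,350 on this claim.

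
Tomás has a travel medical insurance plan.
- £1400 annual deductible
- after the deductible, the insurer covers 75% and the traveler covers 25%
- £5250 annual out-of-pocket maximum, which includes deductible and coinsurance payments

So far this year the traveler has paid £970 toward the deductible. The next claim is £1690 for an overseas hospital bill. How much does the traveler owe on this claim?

£745

£970 of the £1400 deductible is already met, leaving £430.
After the £430 deductible portion, £1690 − £430 = £1260 is subject to coinsurance.
Coinsurance: £1260 × 25% = £315.
That puts the traveler's cost at £430 + £315 = £745 before any cap.
Cumulative spending £970 + £745 = £1715 stays under the £5250 maximum.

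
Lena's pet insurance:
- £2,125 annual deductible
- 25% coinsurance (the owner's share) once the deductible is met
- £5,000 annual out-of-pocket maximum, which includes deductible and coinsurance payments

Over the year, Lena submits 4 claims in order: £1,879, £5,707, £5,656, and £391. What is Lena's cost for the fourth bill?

£95.75

Bill 1, £1,879: all of it applies to the deductible. Owner owes £1,879 (running OOP £1,879).
Bill 2, £5,707: £246 finishes the deductible; £5,461 goes to coinsurance; owner's 25% is £1,365.25. Owner owes £1,611.25 (running OOP £3,490.25).
Bill 3, £5,656: deductible already satisfied, so owner's share is 25% × £5,656 = £1,414. Owner pays £1,414; OOP now £4,904.25.
Bill 4, £391: deductible met; 25% of £391 = £97.75. Adding that to £4,904.25 gives £5,002, past the £5,000 cap; owner pays only £5,000 − £4,904.25 = £95.75.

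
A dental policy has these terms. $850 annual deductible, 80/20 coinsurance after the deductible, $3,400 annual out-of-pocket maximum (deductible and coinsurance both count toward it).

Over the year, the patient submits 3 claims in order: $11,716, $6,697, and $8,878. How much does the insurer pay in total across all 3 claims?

Claim 1 — $11,716: $850 finishes the deductible; $10,866 goes to coinsurance; patient's 20% is $2,173.20. Patient owes $3,023.20 (running OOP $3,023.20). Insurer: $11,716 − $3,023.20 = $8,692.80.
Claim 2 — $6,697: 20% coinsurance on $6,697 = $1,339.40. OOP would hit $4,362.60 > $3,400, so the cap limits the patient to $3,400 − $3,023.20 = $376.80. Insurer: $6,697 − $376.80 = $6,320.20.
Claim 3 — $8,878: 20% coinsurance on $8,878 = $1,775.60. Adding that to $3,400 gives $5,175.60, past the $3,400 cap; patient pays only $3,400 − $3,400 = $0. Insurer: $8,878 − $0 = $8,878.
Insurer total: $8,692.80 + $6,320.20 + $8,878 = $23,891.

$23,891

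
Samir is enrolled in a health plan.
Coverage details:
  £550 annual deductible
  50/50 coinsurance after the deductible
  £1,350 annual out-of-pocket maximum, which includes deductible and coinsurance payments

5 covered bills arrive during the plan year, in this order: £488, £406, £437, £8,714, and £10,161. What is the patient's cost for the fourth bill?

#1 (£488): entire amount goes to the deductible. Patient pays £488; OOP now £488.
#2 (£406): £62 to deductible, leaving £344; patient's 50% is £172. Cost to patient: £234. OOP to date £722.
#3 (£437): deductible met; 50% of £437 = £218.50. Patient owes £218.50 (running OOP £940.50).
#4 (£8,714): 50% coinsurance on £8,714 = £4,357. Adding that to £940.50 gives £5,297.50, past the £1,350 cap; patient pays only £1,350 − £940.50 = £409.50.

£409.50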